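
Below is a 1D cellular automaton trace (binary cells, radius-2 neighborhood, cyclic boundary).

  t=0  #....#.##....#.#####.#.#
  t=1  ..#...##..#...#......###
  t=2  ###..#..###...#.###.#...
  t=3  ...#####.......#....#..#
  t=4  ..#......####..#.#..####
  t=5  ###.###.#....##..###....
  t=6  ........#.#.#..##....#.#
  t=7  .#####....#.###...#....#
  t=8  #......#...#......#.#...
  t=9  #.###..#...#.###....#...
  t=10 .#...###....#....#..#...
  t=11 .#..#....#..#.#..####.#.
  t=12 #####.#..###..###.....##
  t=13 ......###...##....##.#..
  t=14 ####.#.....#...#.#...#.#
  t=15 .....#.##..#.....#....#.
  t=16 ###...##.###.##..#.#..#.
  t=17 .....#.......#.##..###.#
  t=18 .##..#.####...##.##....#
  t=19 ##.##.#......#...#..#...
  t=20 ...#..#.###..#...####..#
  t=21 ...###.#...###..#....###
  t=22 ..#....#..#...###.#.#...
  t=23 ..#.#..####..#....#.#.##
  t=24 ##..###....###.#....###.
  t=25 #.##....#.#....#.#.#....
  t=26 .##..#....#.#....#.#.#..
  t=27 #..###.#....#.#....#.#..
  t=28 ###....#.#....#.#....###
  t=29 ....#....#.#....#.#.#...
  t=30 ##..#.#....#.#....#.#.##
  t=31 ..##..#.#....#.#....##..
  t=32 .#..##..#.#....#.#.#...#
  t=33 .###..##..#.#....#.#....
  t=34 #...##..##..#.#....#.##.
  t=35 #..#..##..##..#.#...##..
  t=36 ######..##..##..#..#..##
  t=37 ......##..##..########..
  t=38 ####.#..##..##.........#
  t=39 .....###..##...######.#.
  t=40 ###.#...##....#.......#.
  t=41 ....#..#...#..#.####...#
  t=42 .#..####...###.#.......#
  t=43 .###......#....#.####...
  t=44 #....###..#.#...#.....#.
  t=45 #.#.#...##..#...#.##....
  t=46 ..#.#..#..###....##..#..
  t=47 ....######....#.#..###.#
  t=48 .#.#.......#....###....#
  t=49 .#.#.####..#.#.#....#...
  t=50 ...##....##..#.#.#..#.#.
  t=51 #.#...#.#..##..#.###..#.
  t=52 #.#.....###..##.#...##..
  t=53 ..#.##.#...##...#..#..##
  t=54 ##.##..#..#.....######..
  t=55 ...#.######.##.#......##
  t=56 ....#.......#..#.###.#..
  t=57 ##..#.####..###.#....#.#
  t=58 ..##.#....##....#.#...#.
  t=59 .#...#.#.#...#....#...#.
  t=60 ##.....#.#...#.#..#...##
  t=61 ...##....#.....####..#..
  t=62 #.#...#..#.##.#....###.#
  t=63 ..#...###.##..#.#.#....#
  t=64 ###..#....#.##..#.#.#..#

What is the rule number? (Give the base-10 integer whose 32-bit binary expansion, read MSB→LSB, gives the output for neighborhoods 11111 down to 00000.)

  ##### -> .   bit 31 = 0  t=0,i=17
  ####. -> .   bit 30 = 0  t=0,i=18
  ###.# -> .   bit 29 = 0  t=0,i=19
  ###.. -> .   bit 28 = 0  t=1,i=23
  ##.## -> .   bit 27 = 0  t=5,i=3
  ##.#. -> .   bit 26 = 0  t=0,i=20
  ##..# -> #   bit 25 = 1  t=1,i=0
  ##... -> .   bit 24 = 0  t=0,i=1
  #.### -> .   bit 23 = 0  t=0,i=15
  #.##. -> #   bit 22 = 1  t=0,i=7
  #.#.# -> #   bit 21 = 1  t=0,i=21
  #.#.. -> #   bit 20 = 1  t=2,i=20
  #..## -> #   bit 19 = 1  t=2,i=7
  #..#. -> #   bit 18 = 1  t=1,i=1
  #...# -> .   bit 17 = 0  t=1,i=4
  #.... -> #   bit 16 = 1  t=0,i=2
  .#### -> .   bit 15 = 0  t=0,i=16
  .###. -> .   bit 14 = 0  t=1,i=22
  .##.# -> .   bit 13 = 0  t=13,i=19
  .##.. -> .   bit 12 = 0  t=0,i=0
  .#.## -> #   bit 11 = 1  t=0,i=6
  .#.#. -> .   bit 10 = 0  t=4,i=16
  .#..# -> #   bit 9 = 1  t=2,i=6
  .#... -> .   bit 8 = 0  t=1,i=3
  ..### -> .   bit 7 = 0  t=1,i=21
  ..##. -> .   bit 6 = 0  t=1,i=6
  ..#.# -> .   bit 5 = 0  t=0,i=5
  ..#.. -> #   bit 4 = 1  t=1,i=2
  ...## -> #   bit 3 = 1  t=1,i=5
  ...#. -> .   bit 2 = 0  t=0,i=4
  ....# -> .   bit 1 = 0  t=0,i=3
  ..... -> #   bit 0 = 1  t=1,i=17
  bits 00000010011111010000101000011001 = 41749017

41749017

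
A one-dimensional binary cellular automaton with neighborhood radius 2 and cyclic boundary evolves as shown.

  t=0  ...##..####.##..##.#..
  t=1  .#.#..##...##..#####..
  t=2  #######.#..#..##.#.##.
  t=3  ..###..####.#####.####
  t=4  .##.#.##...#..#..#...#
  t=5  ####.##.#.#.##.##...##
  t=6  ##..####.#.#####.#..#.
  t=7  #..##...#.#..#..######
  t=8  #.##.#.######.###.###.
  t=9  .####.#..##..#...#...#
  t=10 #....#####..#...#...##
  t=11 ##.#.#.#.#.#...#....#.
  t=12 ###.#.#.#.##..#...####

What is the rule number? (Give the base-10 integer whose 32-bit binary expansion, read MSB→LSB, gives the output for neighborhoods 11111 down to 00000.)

  #####|#  b31=1 t=1,i=17
  ####.|.  b30=0 t=0,i=9
  ###.#|.  b29=0 t=0,i=10
  ###..|#  b28=1 t=1,i=19
  ##.##|#  b27=1 t=0,i=11
  ##.#.|#  b26=1 t=0,i=18
  ##..#|.  b25=0 t=0,i=5
  ##...|#  b24=1 t=1,i=8
  #.###|.  b23=0 t=2,i=0
  #.##.|#  b22=1 t=0,i=12
  #.#.#|.  b21=0 t=2,i=17
  #.#..|#  b20=1 t=0,i=19
  #..##|#  b19=1 t=0,i=6
  #..#.|#  b18=1 t=2,i=10
  #...#|.  b17=0 t=1,i=9
  #....|.  b16=0 t=0,i=21
  .####|.  b15=0 t=0,i=8
  .###.|.  b14=0 t=3,i=3
  .##.#|#  b13=1 t=0,i=17
  .##..|.  b12=0 t=0,i=4
  .#.##|#  b11=1 t=2,i=18
  .#.#.|#  b10=1 t=1,i=2
  .#..#|#  b9=1 t=1,i=4
  .#...|.  b8=0 t=0,i=20
  ..###|#  b7=1 t=0,i=7
  ..##.|#  b6=1 t=0,i=3
  ..#.#|#  b5=1 t=1,i=1
  ..#..|.  b4=0 t=2,i=11
  ...##|.  b3=0 t=0,i=2
  ...#.|#  b2=1 t=1,i=0
  ....#|#  b1=1 t=0,i=1
  .....|.  b0=0 t=0,i=0
  bits 10011101010111000010111011100110 = 2640064230

2640064230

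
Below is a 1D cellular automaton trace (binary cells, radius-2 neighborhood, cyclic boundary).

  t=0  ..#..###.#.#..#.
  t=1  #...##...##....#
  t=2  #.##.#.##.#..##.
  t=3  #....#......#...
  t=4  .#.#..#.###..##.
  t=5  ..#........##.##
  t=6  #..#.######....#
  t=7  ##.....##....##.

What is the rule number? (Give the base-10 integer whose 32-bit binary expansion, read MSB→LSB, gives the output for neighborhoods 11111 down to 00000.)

2183796107

  ##### -> #   bit 31 = 1  t=6,i=7
  ####. -> .   bit 30 = 0  t=6,i=9
  ###.# -> .   bit 29 = 0  t=0,i=7
  ###.. -> .   bit 28 = 0  t=4,i=10
  ##.## -> .   bit 27 = 0  t=5,i=13
  ##.#. -> .   bit 26 = 0  t=0,i=8
  ##..# -> #   bit 25 = 1  t=4,i=11
  ##... -> .   bit 24 = 0  t=1,i=1
  #.### -> .   bit 23 = 0  t=4,i=8
  #.##. -> .   bit 22 = 0  t=2,i=2
  #.#.# -> #   bit 21 = 1  t=0,i=9
  #.#.. -> .   bit 20 = 0  t=0,i=11
  #..## -> #   bit 19 = 1  t=0,i=4
  #..#. -> .   bit 18 = 0  t=0,i=13
  #...# -> #   bit 17 = 1  t=0,i=0
  #.... -> .   bit 16 = 0  t=1,i=12
  .#### -> .   bit 15 = 0  t=6,i=6
  .###. -> .   bit 14 = 0  t=0,i=6
  .##.# -> .   bit 13 = 0  t=2,i=3
  .##.. -> #   bit 12 = 1  t=1,i=0
  .#.## -> .   bit 11 = 0  t=2,i=1
  .#.#. -> #   bit 10 = 1  t=0,i=10
  .#..# -> .   bit 9 = 0  t=0,i=3
  .#... -> #   bit 8 = 1  t=0,i=15
  ..### -> #   bit 7 = 1  t=0,i=5
  ..##. -> .   bit 6 = 0  t=1,i=4
  ..#.# -> .   bit 5 = 0  t=4,i=1
  ..#.. -> .   bit 4 = 0  t=0,i=2
  ...## -> #   bit 3 = 1  t=1,i=3
  ...#. -> .   bit 2 = 0  t=0,i=1
  ....# -> #   bit 1 = 1  t=1,i=13
  ..... -> #   bit 0 = 1  t=3,i=8
  bits 10000010001010100001010110001011 = 2183796107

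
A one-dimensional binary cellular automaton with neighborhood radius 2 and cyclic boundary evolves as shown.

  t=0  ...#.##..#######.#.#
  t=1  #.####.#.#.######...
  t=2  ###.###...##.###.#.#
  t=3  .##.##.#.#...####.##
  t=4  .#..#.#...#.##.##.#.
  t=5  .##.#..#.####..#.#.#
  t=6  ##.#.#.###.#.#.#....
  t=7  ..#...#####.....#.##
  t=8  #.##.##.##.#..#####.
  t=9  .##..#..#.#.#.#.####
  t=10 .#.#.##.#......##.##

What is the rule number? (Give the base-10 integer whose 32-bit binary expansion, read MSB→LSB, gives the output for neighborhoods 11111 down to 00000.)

3888139198

  ##### -> #   bit 31 = 1  t=0,i=11
  ####. -> #   bit 30 = 1  t=0,i=14
  ###.# -> #   bit 29 = 1  t=0,i=15
  ###.. -> .   bit 28 = 0  t=1,i=16
  ##.## -> .   bit 27 = 0  t=2,i=3
  ##.#. -> #   bit 26 = 1  t=0,i=16
  ##..# -> #   bit 25 = 1  t=0,i=7
  ##... -> #   bit 24 = 1  t=1,i=17
  #.### -> #   bit 23 = 1  t=1,i=2
  #.##. -> #   bit 22 = 1  t=0,i=5
  #.#.# -> .   bit 21 = 0  t=0,i=17
  #.#.. -> .   bit 20 = 0  t=0,i=19
  #..## -> .   bit 19 = 0  t=0,i=8
  #..#. -> .   bit 18 = 0  t=4,i=0
  #...# -> .   bit 17 = 0  t=0,i=1
  #.... -> .   bit 16 = 0  t=6,i=17
  .#### -> .   bit 15 = 0  t=0,i=10
  .###. -> #   bit 14 = 1  t=2,i=5
  .##.# -> .   bit 13 = 0  t=2,i=11
  .##.. -> .   bit 12 = 0  t=0,i=6
  .#.## -> #   bit 11 = 1  t=0,i=4
  .#.#. -> .   bit 10 = 0  t=0,i=18
  .#..# -> #   bit 9 = 1  t=4,i=2
  .#... -> #   bit 8 = 1  t=0,i=0
  ..### -> #   bit 7 = 1  t=0,i=9
  ..##. -> .   bit 6 = 0  t=2,i=10
  ..#.# -> #   bit 5 = 1  t=0,i=3
  ..#.. -> #   bit 4 = 1  t=4,i=1
  ...## -> #   bit 3 = 1  t=2,i=9
  ...#. -> #   bit 2 = 1  t=0,i=2
  ....# -> #   bit 1 = 1  t=6,i=18
  ..... -> .   bit 0 = 0  t=7,i=13
  bits 11100111110000000100101110111110 = 3888139198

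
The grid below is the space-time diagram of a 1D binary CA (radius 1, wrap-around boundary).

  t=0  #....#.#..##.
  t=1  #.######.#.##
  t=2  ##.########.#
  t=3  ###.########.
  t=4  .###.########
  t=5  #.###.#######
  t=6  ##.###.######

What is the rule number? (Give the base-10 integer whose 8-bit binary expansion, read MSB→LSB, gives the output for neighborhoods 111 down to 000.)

  nb ###: next=#  (t=1,i=3, bit7=1)
  nb ##.: next=#  (t=0,i=11, bit6=1)
  nb #.#: next=#  (t=0,i=6, bit5=1)
  nb #..: next=.  (t=0,i=1, bit4=0)
  nb .##: next=.  (t=0,i=10, bit3=0)
  nb .#.: next=#  (t=0,i=0, bit2=1)
  nb ..#: next=#  (t=0,i=4, bit1=1)
  nb ...: next=#  (t=0,i=2, bit0=1)
  bits 11100111 = 231

231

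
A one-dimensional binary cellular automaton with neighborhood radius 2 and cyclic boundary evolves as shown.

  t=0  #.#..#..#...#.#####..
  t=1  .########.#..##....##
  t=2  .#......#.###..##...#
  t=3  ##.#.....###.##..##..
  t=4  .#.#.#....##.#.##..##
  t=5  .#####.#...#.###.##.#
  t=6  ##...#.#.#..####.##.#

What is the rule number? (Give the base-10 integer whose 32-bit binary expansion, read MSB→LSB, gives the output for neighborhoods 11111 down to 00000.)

  nb #####: next=.  (t=0,i=16, bit31=0)
  nb ####.: next=.  (t=0,i=17, bit30=0)
  nb ###.#: next=#  (t=1,i=8, bit29=1)
  nb ###..: next=.  (t=0,i=18, bit28=0)
  nb ##.##: next=.  (t=1,i=0, bit27=0)
  nb ##.#.: next=.  (t=1,i=9, bit26=0)
  nb ##..#: next=#  (t=0,i=19, bit25=1)
  nb ##...: next=#  (t=1,i=15, bit24=1)
  nb #.###: next=#  (t=0,i=14, bit23=1)
  nb #.##.: next=#  (t=3,i=13, bit22=1)
  nb #.#.#: next=#  (t=4,i=1, bit21=1)
  nb #.#..: next=#  (t=0,i=2, bit20=1)
  nb #..##: next=#  (t=1,i=12, bit19=1)
  nb #..#.: next=#  (t=0,i=4, bit18=1)
  nb #...#: next=#  (t=0,i=10, bit17=1)
  nb #....: next=#  (t=1,i=16, bit16=1)
  nb .####: next=.  (t=0,i=15, bit15=0)
  nb .###.: next=#  (t=2,i=11, bit14=1)
  nb .##.#: next=#  (t=1,i=20, bit13=1)
  nb .##..: next=.  (t=1,i=14, bit12=0)
  nb .#.##: next=#  (t=0,i=13, bit11=1)
  nb .#.#.: next=#  (t=0,i=1, bit10=1)
  nb .#..#: next=#  (t=0,i=3, bit9=1)
  nb .#...: next=.  (t=0,i=9, bit8=0)
  nb ..###: next=.  (t=3,i=9, bit7=0)
  nb ..##.: next=.  (t=1,i=13, bit6=0)
  nb ..#.#: next=.  (t=0,i=0, bit5=0)
  nb ..#..: next=#  (t=0,i=5, bit4=1)
  nb ...##: next=.  (t=1,i=18, bit3=0)
  nb ...#.: next=.  (t=0,i=11, bit2=0)
  nb ....#: next=.  (t=1,i=17, bit1=0)
  nb .....: next=.  (t=2,i=4, bit0=0)
  bits 00100011111111110110111000010000 = 603942416

603942416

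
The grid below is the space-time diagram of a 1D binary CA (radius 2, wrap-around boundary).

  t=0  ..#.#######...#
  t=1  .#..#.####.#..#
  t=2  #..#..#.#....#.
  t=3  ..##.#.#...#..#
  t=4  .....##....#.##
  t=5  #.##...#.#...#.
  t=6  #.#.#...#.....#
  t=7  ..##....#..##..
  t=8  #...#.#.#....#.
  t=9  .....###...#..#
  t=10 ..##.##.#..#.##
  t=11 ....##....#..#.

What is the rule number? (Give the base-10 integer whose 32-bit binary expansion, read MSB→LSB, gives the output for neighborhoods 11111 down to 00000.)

3387180179

  ##### -> #   bit 31 = 1  t=0,i=6
  ####. -> #   bit 30 = 1  t=0,i=9
  ###.# -> .   bit 29 = 0  t=1,i=9
  ###.. -> .   bit 28 = 0  t=0,i=10
  ##.## -> #   bit 27 = 1  t=10,i=4
  ##.#. -> .   bit 26 = 0  t=1,i=10
  ##..# -> .   bit 25 = 0  t=10,i=0
  ##... -> #   bit 24 = 1  t=0,i=11
  #.### -> #   bit 23 = 1  t=0,i=4
  #.##. -> #   bit 22 = 1  t=4,i=13
  #.#.# -> #   bit 21 = 1  t=3,i=5
  #.#.. -> .   bit 20 = 0  t=1,i=1
  #..## -> .   bit 19 = 0  t=3,i=1
  #..#. -> #   bit 18 = 1  t=0,i=1
  #...# -> .   bit 17 = 0  t=0,i=12
  #.... -> .   bit 16 = 0  t=2,i=10
  .#### -> .   bit 15 = 0  t=0,i=5
  .###. -> #   bit 14 = 1  t=9,i=6
  .##.# -> .   bit 13 = 0  t=3,i=3
  .##.. -> .   bit 12 = 0  t=4,i=6
  .#.## -> .   bit 11 = 0  t=0,i=3
  .#.#. -> #   bit 10 = 1  t=1,i=0
  .#..# -> .   bit 9 = 0  t=0,i=0
  .#... -> .   bit 8 = 0  t=2,i=9
  ..### -> #   bit 7 = 1  t=9,i=5
  ..##. -> .   bit 6 = 0  t=3,i=2
  ..#.# -> .   bit 5 = 0  t=0,i=2
  ..#.. -> #   bit 4 = 1  t=0,i=14
  ...## -> .   bit 3 = 0  t=4,i=4
  ...#. -> .   bit 2 = 0  t=0,i=13
  ....# -> #   bit 1 = 1  t=2,i=11
  ..... -> #   bit 0 = 1  t=4,i=2
  bits 11001001111001000100010010010011 = 3387180179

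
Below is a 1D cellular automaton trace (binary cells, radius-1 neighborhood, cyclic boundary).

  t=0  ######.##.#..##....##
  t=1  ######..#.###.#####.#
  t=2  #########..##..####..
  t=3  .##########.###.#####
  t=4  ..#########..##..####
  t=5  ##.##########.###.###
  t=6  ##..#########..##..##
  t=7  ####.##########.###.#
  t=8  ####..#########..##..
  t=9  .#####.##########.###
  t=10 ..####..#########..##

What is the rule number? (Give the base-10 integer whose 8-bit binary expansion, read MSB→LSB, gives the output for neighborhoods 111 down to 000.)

215

  nb ###: next=#  (t=0,i=0, bit7=1)
  nb ##.: next=#  (t=0,i=5, bit6=1)
  nb #.#: next=.  (t=0,i=6, bit5=0)
  nb #..: next=#  (t=0,i=11, bit4=1)
  nb .##: next=.  (t=0,i=7, bit3=0)
  nb .#.: next=#  (t=0,i=10, bit2=1)
  nb ..#: next=#  (t=0,i=12, bit1=1)
  nb ...: next=#  (t=0,i=16, bit0=1)
  bits 11010111 = 215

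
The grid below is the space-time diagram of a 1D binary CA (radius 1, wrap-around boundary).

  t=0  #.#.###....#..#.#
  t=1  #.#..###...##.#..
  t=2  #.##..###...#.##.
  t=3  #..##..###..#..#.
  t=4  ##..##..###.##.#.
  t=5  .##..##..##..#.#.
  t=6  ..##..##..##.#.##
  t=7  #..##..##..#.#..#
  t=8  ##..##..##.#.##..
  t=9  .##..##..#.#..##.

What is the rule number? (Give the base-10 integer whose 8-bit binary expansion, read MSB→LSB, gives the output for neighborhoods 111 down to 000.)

212

  [7] ### => #  t=0,i=5
  [6] ##. => #  t=0,i=0
  [5] #.# => .  t=0,i=1
  [4] #.. => #  t=0,i=7
  [3] .## => .  t=0,i=4
  [2] .#. => #  t=0,i=2
  [1] ..# => .  t=0,i=10
  [0] ... => .  t=0,i=8
  bits 11010100 = 212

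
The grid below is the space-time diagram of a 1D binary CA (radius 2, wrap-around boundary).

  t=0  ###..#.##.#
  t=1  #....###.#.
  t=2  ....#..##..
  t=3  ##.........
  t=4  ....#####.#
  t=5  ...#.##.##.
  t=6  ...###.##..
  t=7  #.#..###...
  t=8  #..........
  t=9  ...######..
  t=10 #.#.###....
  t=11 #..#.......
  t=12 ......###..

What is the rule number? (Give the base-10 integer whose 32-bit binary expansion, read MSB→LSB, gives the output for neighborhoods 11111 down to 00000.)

  ##### -> #   bit 31 = 1  t=4,i=6
  ####. -> .   bit 30 = 0  t=0,i=1
  ###.# -> #   bit 29 = 1  t=1,i=7
  ###.. -> .   bit 28 = 0  t=0,i=2
  ##.## -> #   bit 27 = 1  t=0,i=9
  ##.#. -> #   bit 26 = 1  t=1,i=8
  ##..# -> .   bit 25 = 0  t=0,i=3
  ##... -> .   bit 24 = 0  t=2,i=9
  #.### -> .   bit 23 = 0  t=0,i=10
  #.##. -> #   bit 22 = 1  t=0,i=7
  #.#.# -> .   bit 21 = 0  t=1,i=9
  #.#.. -> .   bit 20 = 0  t=1,i=0
  #..## -> .   bit 19 = 0  t=2,i=6
  #..#. -> .   bit 18 = 0  t=0,i=4
  #...# -> .   bit 17 = 0  t=7,i=9
  #.... -> .   bit 16 = 0  t=1,i=2
  .#### -> #   bit 15 = 1  t=0,i=0
  .###. -> .   bit 14 = 0  t=1,i=6
  .##.# -> .   bit 13 = 0  t=0,i=8
  .##.. -> .   bit 12 = 0  t=2,i=8
  .#.## -> #   bit 11 = 1  t=0,i=6
  .#.#. -> .   bit 10 = 0  t=1,i=10
  .#..# -> .   bit 9 = 0  t=2,i=5
  .#... -> .   bit 8 = 0  t=1,i=1
  ..### -> .   bit 7 = 0  t=1,i=5
  ..##. -> .   bit 6 = 0  t=2,i=7
  ..#.# -> #   bit 5 = 1  t=0,i=5
  ..#.. -> .   bit 4 = 0  t=2,i=4
  ...## -> #   bit 3 = 1  t=1,i=4
  ...#. -> .   bit 2 = 0  t=2,i=3
  ....# -> .   bit 1 = 0  t=1,i=3
  ..... -> #   bit 0 = 1  t=2,i=0
  bits 10101100010000001000100000101001 = 2889910313

2889910313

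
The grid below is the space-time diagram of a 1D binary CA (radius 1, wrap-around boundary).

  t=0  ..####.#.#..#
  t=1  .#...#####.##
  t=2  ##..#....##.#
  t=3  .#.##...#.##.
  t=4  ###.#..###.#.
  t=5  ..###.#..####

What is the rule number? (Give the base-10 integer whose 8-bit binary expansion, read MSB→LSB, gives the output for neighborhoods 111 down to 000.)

102

  [7] ### => .  t=0,i=3
  [6] ##. => #  t=0,i=5
  [5] #.# => #  t=0,i=6
  [4] #.. => .  t=0,i=0
  [3] .## => .  t=0,i=2
  [2] .#. => #  t=0,i=7
  [1] ..# => #  t=0,i=1
  [0] ... => .  t=1,i=3
  bits 01100110 = 102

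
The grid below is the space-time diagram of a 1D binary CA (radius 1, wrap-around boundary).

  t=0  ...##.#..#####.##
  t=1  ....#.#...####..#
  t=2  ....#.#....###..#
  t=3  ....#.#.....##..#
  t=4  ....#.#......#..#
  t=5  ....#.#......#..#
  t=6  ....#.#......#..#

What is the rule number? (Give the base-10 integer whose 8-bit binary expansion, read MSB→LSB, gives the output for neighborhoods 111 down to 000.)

  ### -> #   bit 7 = 1  t=0,i=10
  ##. -> #   bit 6 = 1  t=0,i=4
  #.# -> .   bit 5 = 0  t=0,i=5
  #.. -> .   bit 4 = 0  t=0,i=0
  .## -> .   bit 3 = 0  t=0,i=3
  .#. -> #   bit 2 = 1  t=0,i=6
  ..# -> .   bit 1 = 0  t=0,i=2
  ... -> .   bit 0 = 0  t=0,i=1
  bits 11000100 = 196

196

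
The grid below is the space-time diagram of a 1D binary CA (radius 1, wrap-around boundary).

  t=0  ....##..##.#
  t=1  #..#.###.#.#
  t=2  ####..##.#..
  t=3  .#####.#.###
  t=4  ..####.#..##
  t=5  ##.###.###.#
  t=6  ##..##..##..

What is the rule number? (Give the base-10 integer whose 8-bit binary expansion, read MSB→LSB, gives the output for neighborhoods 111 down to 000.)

214

  [7] ### => #  t=1,i=6
  [6] ##. => #  t=0,i=5
  [5] #.# => .  t=0,i=10
  [4] #.. => #  t=0,i=0
  [3] .## => .  t=0,i=4
  [2] .#. => #  t=0,i=11
  [1] ..# => #  t=0,i=3
  [0] ... => .  t=0,i=1
  bits 11010110 = 214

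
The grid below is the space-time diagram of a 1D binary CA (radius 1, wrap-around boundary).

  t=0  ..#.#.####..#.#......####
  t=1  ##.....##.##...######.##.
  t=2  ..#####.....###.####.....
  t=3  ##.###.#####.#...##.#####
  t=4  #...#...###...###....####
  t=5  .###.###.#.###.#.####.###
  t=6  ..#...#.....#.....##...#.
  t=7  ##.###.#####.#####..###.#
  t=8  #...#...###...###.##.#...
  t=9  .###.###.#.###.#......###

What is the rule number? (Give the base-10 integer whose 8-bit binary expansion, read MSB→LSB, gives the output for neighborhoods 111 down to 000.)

  ### -> #   bit 7 = 1  t=0,i=7
  ##. -> .   bit 6 = 0  t=0,i=9
  #.# -> .   bit 5 = 0  t=0,i=3
  #.. -> #   bit 4 = 1  t=0,i=0
  .## -> .   bit 3 = 0  t=0,i=6
  .#. -> .   bit 2 = 0  t=0,i=2
  ..# -> #   bit 1 = 1  t=0,i=1
  ... -> #   bit 0 = 1  t=0,i=16
  bits 10010011 = 147

147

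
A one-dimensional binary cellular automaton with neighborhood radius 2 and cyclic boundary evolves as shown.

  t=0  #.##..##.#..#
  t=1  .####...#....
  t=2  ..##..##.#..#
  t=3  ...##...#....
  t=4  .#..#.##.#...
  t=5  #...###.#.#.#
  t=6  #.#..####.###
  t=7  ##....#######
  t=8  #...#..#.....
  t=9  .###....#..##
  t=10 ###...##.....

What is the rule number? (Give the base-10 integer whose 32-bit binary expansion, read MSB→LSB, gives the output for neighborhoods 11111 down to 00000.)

1860360486

  #####|.  b31=0 t=7,i=8
  ####.|#  b30=1 t=1,i=3
  ###.#|#  b29=1 t=5,i=6
  ###..|.  b28=0 t=1,i=4
  ##.##|#  b27=1 t=0,i=1
  ##.#.|#  b26=1 t=0,i=8
  ##..#|#  b25=1 t=0,i=4
  ##...|.  b24=0 t=1,i=5
  #.###|#  b23=1 t=6,i=10
  #.##.|#  b22=1 t=0,i=2
  #.#.#|#  b21=1 t=5,i=8
  #.#..|.  b20=0 t=0,i=9
  #..##|.  b19=0 t=0,i=5
  #..#.|.  b18=0 t=2,i=11
  #...#|#  b17=1 t=1,i=6
  #....|.  b16=0 t=1,i=10
  .####|#  b15=1 t=1,i=2
  .###.|#  b14=1 t=5,i=5
  .##.#|.  b13=0 t=0,i=0
  .##..|#  b12=1 t=0,i=3
  .#.##|#  b11=1 t=4,i=5
  .#.#.|.  b10=0 t=5,i=9
  .#..#|.  b9=0 t=0,i=10
  .#...|#  b8=1 t=1,i=9
  ..###|.  b7=0 t=1,i=1
  ..##.|.  b6=0 t=0,i=6
  ..#.#|#  b5=1 t=4,i=4
  ..#..|.  b4=0 t=1,i=8
  ...##|.  b3=0 t=1,i=0
  ...#.|#  b2=1 t=1,i=7
  ....#|#  b1=1 t=1,i=12
  .....|.  b0=0 t=1,i=11
  bits 01101110111000101101100100100110 = 1860360486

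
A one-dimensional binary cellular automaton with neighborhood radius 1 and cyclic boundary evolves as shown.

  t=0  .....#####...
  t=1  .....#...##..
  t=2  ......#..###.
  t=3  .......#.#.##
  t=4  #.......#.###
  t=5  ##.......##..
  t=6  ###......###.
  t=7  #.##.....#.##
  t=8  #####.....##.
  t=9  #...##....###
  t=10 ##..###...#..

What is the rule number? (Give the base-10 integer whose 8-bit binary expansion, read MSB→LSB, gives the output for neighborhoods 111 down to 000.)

  ###|.  b7=0 t=0,i=6
  ##.|#  b6=1 t=0,i=9
  #.#|#  b5=1 t=3,i=8
  #..|#  b4=1 t=0,i=10
  .##|#  b3=1 t=0,i=5
  .#.|.  b2=0 t=1,i=5
  ..#|.  b1=0 t=0,i=4
  ...|.  b0=0 t=0,i=0
  bits 01111000 = 120

120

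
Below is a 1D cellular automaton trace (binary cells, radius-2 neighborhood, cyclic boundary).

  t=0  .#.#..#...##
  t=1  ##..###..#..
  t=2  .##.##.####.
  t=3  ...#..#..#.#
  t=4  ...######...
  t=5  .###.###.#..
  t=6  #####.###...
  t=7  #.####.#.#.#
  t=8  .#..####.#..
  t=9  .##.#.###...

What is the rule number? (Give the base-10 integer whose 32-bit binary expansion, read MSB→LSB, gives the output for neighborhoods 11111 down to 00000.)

4012135066

  #####|#  b31=1 t=4,i=5
  ####.|#  b30=1 t=2,i=9
  ###.#|#  b29=1 t=5,i=3
  ###..|.  b28=0 t=1,i=6
  ##.##|#  b27=1 t=2,i=3
  ##.#.|#  b26=1 t=0,i=0
  ##..#|#  b25=1 t=1,i=2
  ##...|#  b24=1 t=4,i=9
  #.###|.  b23=0 t=2,i=7
  #.##.|.  b22=0 t=2,i=4
  #.#.#|#  b21=1 t=0,i=1
  #.#..|.  b20=0 t=0,i=3
  #..##|.  b19=0 t=1,i=3
  #..#.|#  b18=1 t=0,i=5
  #...#|.  b17=0 t=0,i=8
  #....|.  b16=0 t=4,i=10
  .####|.  b15=0 t=2,i=8
  .###.|#  b14=1 t=1,i=5
  .##.#|.  b13=0 t=0,i=11
  .##..|#  b12=1 t=1,i=1
  .#.##|.  b11=0 t=7,i=10
  .#.#.|.  b10=0 t=0,i=2
  .#..#|#  b9=1 t=0,i=4
  .#...|.  b8=0 t=0,i=7
  ..###|#  b7=1 t=1,i=4
  ..##.|.  b6=0 t=0,i=10
  ..#.#|.  b5=0 t=3,i=9
  ..#..|#  b4=1 t=0,i=6
  ...##|#  b3=1 t=0,i=9
  ...#.|.  b2=0 t=3,i=2
  ....#|#  b1=1 t=4,i=1
  .....|.  b0=0 t=4,i=0
  bits 11101111001001000101001010011010 = 4012135066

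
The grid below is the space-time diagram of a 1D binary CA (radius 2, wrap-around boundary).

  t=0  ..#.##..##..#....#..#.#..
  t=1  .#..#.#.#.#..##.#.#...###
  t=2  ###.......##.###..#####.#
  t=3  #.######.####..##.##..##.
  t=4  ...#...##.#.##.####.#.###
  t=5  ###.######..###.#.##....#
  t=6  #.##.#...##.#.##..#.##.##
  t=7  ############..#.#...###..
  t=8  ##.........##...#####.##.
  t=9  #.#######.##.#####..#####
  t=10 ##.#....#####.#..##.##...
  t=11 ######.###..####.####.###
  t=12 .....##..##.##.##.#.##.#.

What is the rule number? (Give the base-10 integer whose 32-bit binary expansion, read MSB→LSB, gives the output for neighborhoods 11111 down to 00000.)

1062446029

  nb #####: next=.  (t=2,i=20, bit31=0)
  nb ####.: next=.  (t=2,i=1, bit30=0)
  nb ###.#: next=#  (t=1,i=24, bit29=1)
  nb ###..: next=#  (t=2,i=2, bit28=1)
  nb ##.##: next=#  (t=2,i=12, bit27=1)
  nb ##.#.: next=#  (t=1,i=0, bit26=1)
  nb ##..#: next=#  (t=0,i=6, bit25=1)
  nb ##...: next=#  (t=2,i=3, bit24=1)
  nb #.###: next=.  (t=2,i=13, bit23=0)
  nb #.##.: next=#  (t=0,i=4, bit22=1)
  nb #.#.#: next=.  (t=1,i=6, bit21=0)
  nb #.#..: next=#  (t=0,i=22, bit20=1)
  nb #..##: next=.  (t=0,i=7, bit19=0)
  nb #..#.: next=.  (t=0,i=11, bit18=0)
  nb #...#: next=#  (t=1,i=20, bit17=1)
  nb #....: next=#  (t=0,i=14, bit16=1)
  nb .####: next=#  (t=2,i=0, bit15=1)
  nb .###.: next=.  (t=1,i=23, bit14=0)
  nb .##.#: next=#  (t=1,i=14, bit13=1)
  nb .##..: next=.  (t=0,i=5, bit12=0)
  nb .#.##: next=.  (t=0,i=3, bit11=0)
  nb .#.#.: next=.  (t=0,i=21, bit10=0)
  nb .#..#: next=#  (t=0,i=18, bit9=1)
  nb .#...: next=#  (t=0,i=13, bit8=1)
  nb ..###: next=#  (t=1,i=22, bit7=1)
  nb ..##.: next=#  (t=0,i=8, bit6=1)
  nb ..#.#: next=.  (t=0,i=2, bit5=0)
  nb ..#..: next=.  (t=0,i=12, bit4=0)
  nb ...##: next=#  (t=1,i=21, bit3=1)
  nb ...#.: next=#  (t=0,i=1, bit2=1)
  nb ....#: next=.  (t=0,i=0, bit1=0)
  nb .....: next=#  (t=2,i=5, bit0=1)
  bits 00111111010100111010001111001101 = 1062446029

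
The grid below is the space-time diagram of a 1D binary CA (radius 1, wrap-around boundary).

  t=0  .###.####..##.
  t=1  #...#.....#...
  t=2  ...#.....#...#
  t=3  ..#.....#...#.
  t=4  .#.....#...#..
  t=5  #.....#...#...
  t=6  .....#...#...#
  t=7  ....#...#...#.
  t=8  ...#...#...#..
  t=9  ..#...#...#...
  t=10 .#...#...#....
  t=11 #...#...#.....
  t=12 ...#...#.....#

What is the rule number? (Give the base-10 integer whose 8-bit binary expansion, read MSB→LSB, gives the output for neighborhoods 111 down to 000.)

  [7] ### => .  t=0,i=2
  [6] ##. => .  t=0,i=3
  [5] #.# => #  t=0,i=4
  [4] #.. => .  t=0,i=9
  [3] .## => .  t=0,i=1
  [2] .#. => .  t=1,i=0
  [1] ..# => #  t=0,i=0
  [0] ... => .  t=1,i=2
  bits 00100010 = 34

34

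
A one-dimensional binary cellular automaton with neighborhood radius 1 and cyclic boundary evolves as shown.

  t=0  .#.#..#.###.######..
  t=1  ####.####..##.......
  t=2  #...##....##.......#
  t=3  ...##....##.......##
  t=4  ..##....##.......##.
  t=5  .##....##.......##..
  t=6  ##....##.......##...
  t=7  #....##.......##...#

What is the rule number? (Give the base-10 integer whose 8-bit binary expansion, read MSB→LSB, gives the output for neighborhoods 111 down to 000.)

  ### -> .   bit 7 = 0  t=0,i=9
  ##. -> .   bit 6 = 0  t=0,i=10
  #.# -> #   bit 5 = 1  t=0,i=2
  #.. -> .   bit 4 = 0  t=0,i=4
  .## -> #   bit 3 = 1  t=0,i=8
  .#. -> #   bit 2 = 1  t=0,i=1
  ..# -> #   bit 1 = 1  t=0,i=0
  ... -> .   bit 0 = 0  t=0,i=19
  bits 00101110 = 46

46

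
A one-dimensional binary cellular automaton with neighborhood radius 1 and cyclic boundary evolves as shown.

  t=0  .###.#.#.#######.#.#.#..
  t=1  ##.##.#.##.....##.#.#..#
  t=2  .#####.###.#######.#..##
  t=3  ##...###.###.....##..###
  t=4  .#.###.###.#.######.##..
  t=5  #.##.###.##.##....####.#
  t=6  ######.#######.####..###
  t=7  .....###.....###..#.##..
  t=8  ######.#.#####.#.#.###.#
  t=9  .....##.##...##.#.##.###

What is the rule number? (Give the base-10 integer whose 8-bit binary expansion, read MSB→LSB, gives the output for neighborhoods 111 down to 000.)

  ### -> .   bit 7 = 0  t=0,i=2
  ##. -> #   bit 6 = 1  t=0,i=3
  #.# -> #   bit 5 = 1  t=0,i=4
  #.. -> .   bit 4 = 0  t=0,i=22
  .## -> #   bit 3 = 1  t=0,i=1
  .#. -> .   bit 2 = 0  t=0,i=5
  ..# -> #   bit 1 = 1  t=0,i=0
  ... -> #   bit 0 = 1  t=0,i=23
  bits 01101011 = 107

107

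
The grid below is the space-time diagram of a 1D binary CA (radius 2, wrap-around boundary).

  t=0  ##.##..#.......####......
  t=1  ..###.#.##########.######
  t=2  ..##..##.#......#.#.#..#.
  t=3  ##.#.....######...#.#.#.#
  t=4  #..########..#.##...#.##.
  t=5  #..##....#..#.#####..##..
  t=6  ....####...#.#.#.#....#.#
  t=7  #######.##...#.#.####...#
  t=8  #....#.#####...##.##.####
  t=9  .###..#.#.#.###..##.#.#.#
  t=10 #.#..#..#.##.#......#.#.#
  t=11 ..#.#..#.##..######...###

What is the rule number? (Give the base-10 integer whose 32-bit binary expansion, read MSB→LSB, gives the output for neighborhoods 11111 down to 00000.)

1232591243

  nb #####: next=.  (t=1,i=10, bit31=0)
  nb ####.: next=#  (t=0,i=17, bit30=1)
  nb ###.#: next=.  (t=1,i=4, bit29=0)
  nb ###..: next=.  (t=0,i=18, bit28=0)
  nb ##.##: next=#  (t=0,i=2, bit27=1)
  nb ##.#.: next=.  (t=1,i=5, bit26=0)
  nb ##..#: next=.  (t=0,i=5, bit25=0)
  nb ##...: next=#  (t=0,i=19, bit24=1)
  nb #.###: next=.  (t=1,i=8, bit23=0)
  nb #.##.: next=#  (t=0,i=3, bit22=1)
  nb #.#.#: next=#  (t=1,i=6, bit21=1)
  nb #.#..: next=#  (t=2,i=9, bit20=1)
  nb #..##: next=.  (t=1,i=1, bit19=0)
  nb #..#.: next=#  (t=0,i=6, bit18=1)
  nb #...#: next=#  (t=2,i=0, bit17=1)
  nb #....: next=#  (t=0,i=9, bit16=1)
  nb .####: next=#  (t=0,i=16, bit15=1)
  nb .###.: next=#  (t=1,i=3, bit14=1)
  nb .##.#: next=.  (t=0,i=1, bit13=0)
  nb .##..: next=#  (t=0,i=4, bit12=1)
  nb .#.##: next=#  (t=1,i=7, bit11=1)
  nb .#.#.: next=.  (t=2,i=17, bit10=0)
  nb .#..#: next=.  (t=2,i=21, bit9=0)
  nb .#...: next=#  (t=0,i=8, bit8=1)
  nb ..###: next=#  (t=0,i=15, bit7=1)
  nb ..##.: next=.  (t=0,i=0, bit6=0)
  nb ..#.#: next=.  (t=2,i=16, bit5=0)
  nb ..#..: next=.  (t=0,i=7, bit4=0)
  nb ...##: next=#  (t=0,i=14, bit3=1)
  nb ...#.: next=.  (t=2,i=15, bit2=0)
  nb ....#: next=#  (t=0,i=13, bit1=1)
  nb .....: next=#  (t=0,i=10, bit0=1)
  bits 01001001011101111101100110001011 = 1232591243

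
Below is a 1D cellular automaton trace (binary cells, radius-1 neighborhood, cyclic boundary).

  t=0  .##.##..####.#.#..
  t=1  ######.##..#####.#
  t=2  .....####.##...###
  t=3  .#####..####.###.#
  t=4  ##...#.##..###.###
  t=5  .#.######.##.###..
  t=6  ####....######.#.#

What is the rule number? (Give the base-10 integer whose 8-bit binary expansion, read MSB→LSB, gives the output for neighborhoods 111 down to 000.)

  ###|.  b7=0 t=0,i=9
  ##.|#  b6=1 t=0,i=2
  #.#|#  b5=1 t=0,i=3
  #..|.  b4=0 t=0,i=6
  .##|#  b3=1 t=0,i=1
  .#.|#  b2=1 t=0,i=13
  ..#|#  b1=1 t=0,i=0
  ...|#  b0=1 t=0,i=17
  bits 01101111 = 111

111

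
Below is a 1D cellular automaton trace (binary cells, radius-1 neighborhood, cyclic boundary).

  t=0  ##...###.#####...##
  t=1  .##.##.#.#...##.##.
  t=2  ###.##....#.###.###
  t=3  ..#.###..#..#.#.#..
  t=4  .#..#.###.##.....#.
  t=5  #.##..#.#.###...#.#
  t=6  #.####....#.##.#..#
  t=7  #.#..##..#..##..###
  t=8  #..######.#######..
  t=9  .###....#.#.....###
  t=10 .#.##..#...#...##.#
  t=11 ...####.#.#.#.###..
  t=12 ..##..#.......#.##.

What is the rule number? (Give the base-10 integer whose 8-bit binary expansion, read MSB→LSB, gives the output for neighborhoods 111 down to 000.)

  nb ###: next=.  (t=0,i=0, bit7=0)
  nb ##.: next=#  (t=0,i=1, bit6=1)
  nb #.#: next=.  (t=0,i=8, bit5=0)
  nb #..: next=#  (t=0,i=2, bit4=1)
  nb .##: next=#  (t=0,i=5, bit3=1)
  nb .#.: next=.  (t=1,i=7, bit2=0)
  nb ..#: next=#  (t=0,i=4, bit1=1)
  nb ...: next=.  (t=0,i=3, bit0=0)
  bits 01011010 = 90

90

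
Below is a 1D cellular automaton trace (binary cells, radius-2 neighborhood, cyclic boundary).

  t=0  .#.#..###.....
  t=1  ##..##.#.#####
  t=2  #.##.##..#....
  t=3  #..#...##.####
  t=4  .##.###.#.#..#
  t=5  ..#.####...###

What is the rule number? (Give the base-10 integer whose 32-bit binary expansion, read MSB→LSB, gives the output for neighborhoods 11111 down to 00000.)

  ##### -> .   bit 31 = 0  t=1,i=11
  ####. -> #   bit 30 = 1  t=1,i=0
  ###.# -> #   bit 29 = 1  t=4,i=6
  ###.. -> .   bit 28 = 0  t=0,i=8
  ##.## -> .   bit 27 = 0  t=2,i=4
  ##.#. -> #   bit 26 = 1  t=1,i=6
  ##..# -> #   bit 25 = 1  t=1,i=2
  ##... -> #   bit 24 = 1  t=0,i=9
  #.### -> #   bit 23 = 1  t=1,i=9
  #.##. -> .   bit 22 = 0  t=2,i=2
  #.#.# -> .   bit 21 = 0  t=1,i=7
  #.#.. -> .   bit 20 = 0  t=0,i=3
  #..## -> #   bit 19 = 1  t=0,i=5
  #..#. -> #   bit 18 = 1  t=2,i=8
  #...# -> #   bit 17 = 1  t=3,i=5
  #.... -> #   bit 16 = 1  t=0,i=10
  .#### -> .   bit 15 = 0  t=1,i=10
  .###. -> #   bit 14 = 1  t=0,i=7
  .##.# -> #   bit 13 = 1  t=1,i=5
  .##.. -> .   bit 12 = 0  t=2,i=6
  .#.## -> .   bit 11 = 0  t=1,i=8
  .#.#. -> .   bit 10 = 0  t=0,i=2
  .#..# -> #   bit 9 = 1  t=0,i=4
  .#... -> #   bit 8 = 1  t=2,i=10
  ..### -> .   bit 7 = 0  t=0,i=6
  ..##. -> .   bit 6 = 0  t=1,i=4
  ..#.# -> #   bit 5 = 1  t=0,i=1
  ..#.. -> .   bit 4 = 0  t=2,i=9
  ...## -> #   bit 3 = 1  t=3,i=6
  ...#. -> #   bit 2 = 1  t=0,i=0
  ....# -> #   bit 1 = 1  t=0,i=13
  ..... -> #   bit 0 = 1  t=0,i=11
  bits 01100111100011110110001100101111 = 1737450287

1737450287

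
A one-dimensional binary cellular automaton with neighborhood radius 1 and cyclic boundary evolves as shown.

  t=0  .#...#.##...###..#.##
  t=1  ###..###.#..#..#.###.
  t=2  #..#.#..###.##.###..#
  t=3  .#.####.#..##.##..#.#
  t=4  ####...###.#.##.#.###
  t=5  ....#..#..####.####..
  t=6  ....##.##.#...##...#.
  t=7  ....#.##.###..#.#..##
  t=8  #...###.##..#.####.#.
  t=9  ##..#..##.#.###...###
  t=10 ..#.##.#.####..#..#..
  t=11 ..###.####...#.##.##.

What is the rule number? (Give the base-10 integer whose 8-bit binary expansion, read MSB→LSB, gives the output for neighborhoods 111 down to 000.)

60

  nb ###: next=.  (t=0,i=13, bit7=0)
  nb ##.: next=.  (t=0,i=8, bit6=0)
  nb #.#: next=#  (t=0,i=0, bit5=1)
  nb #..: next=#  (t=0,i=2, bit4=1)
  nb .##: next=#  (t=0,i=7, bit3=1)
  nb .#.: next=#  (t=0,i=1, bit2=1)
  nb ..#: next=.  (t=0,i=4, bit1=0)
  nb ...: next=.  (t=0,i=3, bit0=0)
  bits 00111100 = 60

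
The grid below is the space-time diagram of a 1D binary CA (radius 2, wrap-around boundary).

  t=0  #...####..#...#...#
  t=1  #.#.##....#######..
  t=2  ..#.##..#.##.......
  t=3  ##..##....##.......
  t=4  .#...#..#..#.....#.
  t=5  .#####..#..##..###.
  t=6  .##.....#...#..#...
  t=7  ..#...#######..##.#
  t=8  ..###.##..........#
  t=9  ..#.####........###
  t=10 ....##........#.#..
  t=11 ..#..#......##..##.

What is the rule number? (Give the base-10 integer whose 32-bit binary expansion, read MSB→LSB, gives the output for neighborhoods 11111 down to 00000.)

  nb #####: next=.  (t=1,i=12, bit31=0)
  nb ####.: next=.  (t=0,i=6, bit30=0)
  nb ###.#: next=#  (t=8,i=4, bit29=1)
  nb ###..: next=.  (t=0,i=7, bit28=0)
  nb ##.##: next=#  (t=8,i=5, bit27=1)
  nb ##.#.: next=.  (t=7,i=17, bit26=0)
  nb ##..#: next=.  (t=0,i=8, bit25=0)
  nb ##...: next=.  (t=0,i=1, bit24=0)
  nb #.###: next=#  (t=9,i=4, bit23=1)
  nb #.##.: next=#  (t=1,i=4, bit22=1)
  nb #.#.#: next=#  (t=1,i=2, bit21=1)
  nb #.#..: next=#  (t=7,i=18, bit20=1)
  nb #..##: next=.  (t=3,i=3, bit19=0)
  nb #..#.: next=.  (t=0,i=9, bit18=0)
  nb #...#: next=#  (t=0,i=2, bit17=1)
  nb #....: next=.  (t=1,i=7, bit16=0)
  nb .####: next=#  (t=0,i=5, bit15=1)
  nb .###.: next=.  (t=5,i=16, bit14=0)
  nb .##.#: next=.  (t=7,i=16, bit13=0)
  nb .##..: next=#  (t=0,i=0, bit12=1)
  nb .#.##: next=.  (t=1,i=3, bit11=0)
  nb .#.#.: next=.  (t=1,i=1, bit10=0)
  nb .#..#: next=.  (t=4,i=6, bit9=0)
  nb .#...: next=#  (t=0,i=11, bit8=1)
  nb ..###: next=#  (t=0,i=4, bit7=1)
  nb ..##.: next=.  (t=0,i=18, bit6=0)
  nb ..#.#: next=.  (t=1,i=0, bit5=0)
  nb ..#..: next=#  (t=0,i=10, bit4=1)
  nb ...##: next=.  (t=0,i=3, bit3=0)
  nb ...#.: next=#  (t=0,i=13, bit2=1)
  nb ....#: next=#  (t=1,i=8, bit1=1)
  nb .....: next=.  (t=2,i=14, bit0=0)
  bits 00101000111100101001000110010110 = 686985622

686985622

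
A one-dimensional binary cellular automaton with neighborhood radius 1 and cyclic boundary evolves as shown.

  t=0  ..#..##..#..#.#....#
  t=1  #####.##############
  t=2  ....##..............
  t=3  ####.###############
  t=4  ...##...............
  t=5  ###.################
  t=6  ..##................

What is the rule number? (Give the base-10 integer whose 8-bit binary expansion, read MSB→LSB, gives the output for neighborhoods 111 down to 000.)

  ###|.  b7=0 t=1,i=0
  ##.|#  b6=1 t=0,i=6
  #.#|#  b5=1 t=0,i=13
  #..|#  b4=1 t=0,i=0
  .##|.  b3=0 t=0,i=5
  .#.|#  b2=1 t=0,i=2
  ..#|#  b1=1 t=0,i=1
  ...|#  b0=1 t=0,i=16
  bits 01110111 = 119

119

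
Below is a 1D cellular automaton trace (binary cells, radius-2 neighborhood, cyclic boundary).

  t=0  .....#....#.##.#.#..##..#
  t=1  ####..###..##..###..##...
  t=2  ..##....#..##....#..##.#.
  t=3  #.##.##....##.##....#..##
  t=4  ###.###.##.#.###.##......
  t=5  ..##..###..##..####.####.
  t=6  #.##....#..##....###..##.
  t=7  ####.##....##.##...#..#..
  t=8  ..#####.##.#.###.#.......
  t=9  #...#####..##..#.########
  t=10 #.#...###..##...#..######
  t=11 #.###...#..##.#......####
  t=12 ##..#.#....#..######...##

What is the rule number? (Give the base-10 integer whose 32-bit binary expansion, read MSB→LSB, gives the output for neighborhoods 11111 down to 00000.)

4168293699

  #####|#  b31=1 t=8,i=4
  ####.|#  b30=1 t=1,i=2
  ###.#|#  b29=1 t=3,i=0
  ###..|#  b28=1 t=1,i=3
  ##.##|#  b27=1 t=3,i=1
  ##.#.|.  b26=0 t=0,i=14
  ##..#|.  b25=0 t=0,i=22
  ##...|.  b24=0 t=1,i=22
  #.###|.  b23=0 t=4,i=4
  #.##.|#  b22=1 t=0,i=12
  #.#.#|#  b21=1 t=0,i=15
  #.#..|#  b20=1 t=0,i=17
  #..##|.  b19=0 t=0,i=19
  #..#.|.  b18=0 t=0,i=23
  #...#|#  b17=1 t=1,i=23
  #....|#  b16=1 t=0,i=1
  .####|.  b15=0 t=1,i=1
  .###.|.  b14=0 t=1,i=7
  .##.#|.  b13=0 t=0,i=13
  .##..|#  b12=1 t=0,i=21
  .#.##|#  b11=1 t=0,i=11
  .#.#.|#  b10=1 t=0,i=16
  .#..#|.  b9=0 t=0,i=18
  .#...|#  b8=1 t=0,i=0
  ..###|.  b7=0 t=1,i=0
  ..##.|#  b6=1 t=0,i=20
  ..#.#|.  b5=0 t=0,i=10
  ..#..|.  b4=0 t=0,i=5
  ...##|.  b3=0 t=1,i=24
  ...#.|.  b2=0 t=0,i=4
  ....#|#  b1=1 t=0,i=3
  .....|#  b0=1 t=0,i=2
  bits 11111000011100110001110101000011 = 4168293699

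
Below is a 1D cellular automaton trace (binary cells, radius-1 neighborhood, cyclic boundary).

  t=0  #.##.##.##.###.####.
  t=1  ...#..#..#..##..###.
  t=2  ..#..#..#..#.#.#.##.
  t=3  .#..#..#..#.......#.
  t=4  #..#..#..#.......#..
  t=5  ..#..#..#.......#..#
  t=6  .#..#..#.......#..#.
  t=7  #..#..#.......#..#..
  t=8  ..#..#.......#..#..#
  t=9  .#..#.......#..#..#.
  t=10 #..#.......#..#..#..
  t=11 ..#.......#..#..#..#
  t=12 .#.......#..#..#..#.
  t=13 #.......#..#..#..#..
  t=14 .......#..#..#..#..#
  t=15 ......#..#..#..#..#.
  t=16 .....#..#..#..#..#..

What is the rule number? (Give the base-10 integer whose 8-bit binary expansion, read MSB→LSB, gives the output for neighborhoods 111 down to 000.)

194

  ### -> #   bit 7 = 1  t=0,i=12
  ##. -> #   bit 6 = 1  t=0,i=3
  #.# -> .   bit 5 = 0  t=0,i=1
  #.. -> .   bit 4 = 0  t=1,i=4
  .## -> .   bit 3 = 0  t=0,i=2
  .#. -> .   bit 2 = 0  t=0,i=0
  ..# -> #   bit 1 = 1  t=1,i=2
  ... -> .   bit 0 = 0  t=1,i=0
  bits 11000010 = 194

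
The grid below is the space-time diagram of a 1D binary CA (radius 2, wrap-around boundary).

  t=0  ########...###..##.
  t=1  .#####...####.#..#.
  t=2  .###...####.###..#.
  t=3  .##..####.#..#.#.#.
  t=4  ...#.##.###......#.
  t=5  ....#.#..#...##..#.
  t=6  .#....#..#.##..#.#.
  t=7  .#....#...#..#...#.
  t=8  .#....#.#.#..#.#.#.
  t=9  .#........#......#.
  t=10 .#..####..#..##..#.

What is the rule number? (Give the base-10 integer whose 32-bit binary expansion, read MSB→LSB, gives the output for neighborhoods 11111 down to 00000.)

2786257049

  [31] ##### => #  t=0,i=2
  [30] ####. => .  t=0,i=6
  [29] ###.# => #  t=1,i=12
  [28] ###.. => .  t=0,i=7
  [27] ##.## => .  t=0,i=18
  [26] ##.#. => #  t=1,i=13
  [25] ##..# => #  t=0,i=14
  [24] ##... => .  t=0,i=8
  [23] #.### => .  t=0,i=0
  [22] #.##. => .  t=4,i=5
  [21] #.#.# => .  t=3,i=15
  [20] #.#.. => #  t=1,i=14
  [19] #..## => .  t=0,i=15
  [18] #..#. => .  t=1,i=16
  [17] #...# => #  t=0,i=9
  [16] #.... => .  t=4,i=0
  [15] .#### => #  t=0,i=1
  [14] .###. => #  t=0,i=12
  [13] .##.# => #  t=0,i=17
  [12] .##.. => .  t=3,i=2
  [11] .#.## => #  t=4,i=4
  [10] .#.#. => .  t=3,i=14
  [9] .#..# => .  t=1,i=15
  [8] .#... => .  t=4,i=18
  [7] ..### => #  t=0,i=11
  [6] ..##. => .  t=0,i=16
  [5] ..#.# => .  t=3,i=13
  [4] ..#.. => #  t=1,i=17
  [3] ...## => #  t=0,i=10
  [2] ...#. => .  t=4,i=2
  [1] ....# => .  t=4,i=1
  [0] ..... => #  t=4,i=13
  bits 10100110000100101110100010011001 = 2786257049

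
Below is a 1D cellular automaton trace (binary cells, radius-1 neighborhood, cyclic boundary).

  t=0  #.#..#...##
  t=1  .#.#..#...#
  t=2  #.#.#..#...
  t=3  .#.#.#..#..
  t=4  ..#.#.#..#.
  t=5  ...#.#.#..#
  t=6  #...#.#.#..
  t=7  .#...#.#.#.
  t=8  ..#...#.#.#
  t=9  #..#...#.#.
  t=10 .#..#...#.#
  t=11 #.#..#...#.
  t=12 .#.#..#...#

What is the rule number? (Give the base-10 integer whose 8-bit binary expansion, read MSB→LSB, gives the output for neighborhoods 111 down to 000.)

176

  nb ###: next=#  (t=0,i=10, bit7=1)
  nb ##.: next=.  (t=0,i=0, bit6=0)
  nb #.#: next=#  (t=0,i=1, bit5=1)
  nb #..: next=#  (t=0,i=3, bit4=1)
  nb .##: next=.  (t=0,i=9, bit3=0)
  nb .#.: next=.  (t=0,i=2, bit2=0)
  nb ..#: next=.  (t=0,i=4, bit1=0)
  nb ...: next=.  (t=0,i=7, bit0=0)
  bits 10110000 = 176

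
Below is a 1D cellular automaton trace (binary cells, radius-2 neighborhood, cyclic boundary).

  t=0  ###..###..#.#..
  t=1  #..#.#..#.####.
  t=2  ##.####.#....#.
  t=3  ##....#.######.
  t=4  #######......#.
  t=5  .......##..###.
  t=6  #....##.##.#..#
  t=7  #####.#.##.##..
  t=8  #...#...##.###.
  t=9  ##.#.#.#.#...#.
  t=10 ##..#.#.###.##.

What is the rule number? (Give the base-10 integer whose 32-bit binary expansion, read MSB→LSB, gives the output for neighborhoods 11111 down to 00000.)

  nb #####: next=.  (t=3,i=10, bit31=0)
  nb ####.: next=.  (t=1,i=12, bit30=0)
  nb ###.#: next=#  (t=1,i=13, bit29=1)
  nb ###..: next=.  (t=0,i=2, bit28=0)
  nb ##.##: next=.  (t=2,i=2, bit27=0)
  nb ##.#.: next=.  (t=1,i=14, bit26=0)
  nb ##..#: next=#  (t=0,i=3, bit25=1)
  nb ##...: next=#  (t=3,i=2, bit24=1)
  nb #.###: next=.  (t=1,i=10, bit23=0)
  nb #.##.: next=#  (t=2,i=0, bit22=1)
  nb #.#.#: next=.  (t=7,i=6, bit21=0)
  nb #.#..: next=#  (t=0,i=12, bit20=1)
  nb #..##: next=.  (t=0,i=4, bit19=0)
  nb #..#.: next=.  (t=0,i=9, bit18=0)
  nb #...#: next=.  (t=8,i=2, bit17=0)
  nb #....: next=#  (t=2,i=10, bit16=1)
  nb .####: next=.  (t=1,i=11, bit15=0)
  nb .###.: next=.  (t=0,i=1, bit14=0)
  nb .##.#: next=#  (t=2,i=1, bit13=1)
  nb .##..: next=#  (t=3,i=1, bit12=1)
  nb .#.##: next=.  (t=1,i=9, bit11=0)
  nb .#.#.: next=#  (t=0,i=11, bit10=1)
  nb .#..#: next=#  (t=0,i=13, bit9=1)
  nb .#...: next=#  (t=2,i=9, bit8=1)
  nb ..###: next=#  (t=0,i=0, bit7=1)
  nb ..##.: next=.  (t=5,i=7, bit6=0)
  nb ..#.#: next=#  (t=0,i=10, bit5=1)
  nb ..#..: next=.  (t=8,i=4, bit4=0)
  nb ...##: next=#  (t=5,i=6, bit3=1)
  nb ...#.: next=#  (t=2,i=12, bit2=1)
  nb ....#: next=#  (t=2,i=11, bit1=1)
  nb .....: next=.  (t=4,i=9, bit0=0)
  bits 00100011010100010011011110101110 = 592525230

592525230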